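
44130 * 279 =12312270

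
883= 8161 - 7278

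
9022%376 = 374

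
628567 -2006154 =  - 1377587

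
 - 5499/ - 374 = 5499/374 =14.70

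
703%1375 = 703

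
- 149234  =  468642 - 617876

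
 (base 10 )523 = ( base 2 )1000001011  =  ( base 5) 4043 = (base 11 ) 436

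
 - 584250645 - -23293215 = -560957430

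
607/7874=607/7874 =0.08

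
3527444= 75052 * 47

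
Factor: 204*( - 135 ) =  - 2^2*3^4*5^1*17^1 = -27540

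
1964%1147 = 817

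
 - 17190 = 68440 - 85630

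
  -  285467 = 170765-456232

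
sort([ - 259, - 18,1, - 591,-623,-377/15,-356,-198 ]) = [-623,-591, - 356, - 259, - 198, - 377/15, -18, 1]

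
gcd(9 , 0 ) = 9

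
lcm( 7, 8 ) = 56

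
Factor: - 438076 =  - 2^2*109519^1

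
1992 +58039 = 60031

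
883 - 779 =104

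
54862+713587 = 768449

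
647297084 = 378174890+269122194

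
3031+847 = 3878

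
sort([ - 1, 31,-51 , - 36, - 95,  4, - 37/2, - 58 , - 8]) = [ -95,-58, - 51,  -  36,-37/2,  -  8, - 1,4, 31 ]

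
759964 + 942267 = 1702231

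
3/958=3/958=0.00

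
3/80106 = 1/26702  =  0.00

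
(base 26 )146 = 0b1100010010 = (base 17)2c4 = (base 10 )786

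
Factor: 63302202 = 2^1*3^3*571^1*  2053^1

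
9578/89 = 107  +  55/89 = 107.62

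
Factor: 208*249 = 51792=   2^4*3^1*13^1* 83^1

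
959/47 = 959/47 = 20.40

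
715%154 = 99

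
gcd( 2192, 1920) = 16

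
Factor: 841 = 29^2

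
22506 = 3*7502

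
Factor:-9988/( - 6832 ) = 2497/1708 = 2^( - 2)*7^( - 1)*11^1*61^( - 1 )*227^1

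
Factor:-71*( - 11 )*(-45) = - 3^2*5^1*11^1*71^1 = - 35145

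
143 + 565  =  708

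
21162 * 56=1185072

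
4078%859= 642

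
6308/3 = 2102 + 2/3  =  2102.67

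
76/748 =19/187 = 0.10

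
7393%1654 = 777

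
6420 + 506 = 6926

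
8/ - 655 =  - 1 + 647/655 = - 0.01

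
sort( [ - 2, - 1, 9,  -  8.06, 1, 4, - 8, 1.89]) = [ - 8.06, - 8, - 2, - 1, 1,1.89, 4, 9 ] 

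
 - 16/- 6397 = 16/6397 = 0.00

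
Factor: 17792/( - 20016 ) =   -  8/9 = - 2^3*3^( - 2 )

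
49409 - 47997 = 1412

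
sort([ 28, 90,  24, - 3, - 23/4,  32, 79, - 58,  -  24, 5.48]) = [ - 58, - 24, - 23/4,-3, 5.48, 24,28,32,79 , 90]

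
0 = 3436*0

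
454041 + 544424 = 998465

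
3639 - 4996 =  - 1357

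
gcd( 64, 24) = 8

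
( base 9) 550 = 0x1C2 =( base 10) 450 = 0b111000010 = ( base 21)109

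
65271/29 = 65271/29 = 2250.72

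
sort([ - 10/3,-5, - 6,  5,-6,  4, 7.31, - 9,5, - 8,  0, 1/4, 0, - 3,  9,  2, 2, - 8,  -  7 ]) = [-9, - 8,-8, - 7, - 6 , - 6, - 5,-10/3  , - 3, 0,  0, 1/4,2,2,4,  5,5,  7.31,9 ] 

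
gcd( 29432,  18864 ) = 8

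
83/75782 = 83/75782 =0.00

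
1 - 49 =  -48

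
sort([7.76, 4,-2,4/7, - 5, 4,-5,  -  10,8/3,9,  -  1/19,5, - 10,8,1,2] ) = [ - 10,- 10, - 5,  -  5, - 2, - 1/19, 4/7, 1,2, 8/3,4,  4,5, 7.76,8,9] 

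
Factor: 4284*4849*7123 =2^2*3^2*7^1*13^1*17^2*373^1 * 419^1 = 147966905268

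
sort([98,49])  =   [49,98 ] 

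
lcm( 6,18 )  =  18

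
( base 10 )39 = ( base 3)1110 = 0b100111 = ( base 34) 15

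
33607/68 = 494  +  15/68 = 494.22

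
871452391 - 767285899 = 104166492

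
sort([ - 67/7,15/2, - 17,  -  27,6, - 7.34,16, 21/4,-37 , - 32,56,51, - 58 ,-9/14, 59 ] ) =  [- 58, - 37,  -  32,-27, - 17, - 67/7, -7.34,- 9/14,21/4,6 , 15/2,  16, 51,56,59]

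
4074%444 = 78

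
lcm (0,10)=0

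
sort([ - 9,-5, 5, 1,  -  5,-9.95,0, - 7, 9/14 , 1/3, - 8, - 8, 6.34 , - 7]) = [-9.95, - 9, - 8, - 8 , -7, - 7,-5, - 5, 0,1/3, 9/14,1,5,6.34] 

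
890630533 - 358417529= 532213004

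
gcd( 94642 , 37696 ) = 2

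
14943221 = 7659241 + 7283980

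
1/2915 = 1/2915 = 0.00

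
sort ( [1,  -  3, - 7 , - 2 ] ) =[ - 7, - 3, - 2,1]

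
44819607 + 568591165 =613410772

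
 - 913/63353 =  - 913/63353 = - 0.01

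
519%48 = 39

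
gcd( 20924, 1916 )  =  4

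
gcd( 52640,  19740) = 6580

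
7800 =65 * 120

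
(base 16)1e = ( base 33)u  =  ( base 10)30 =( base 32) u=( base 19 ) 1B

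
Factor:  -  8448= - 2^8*3^1*  11^1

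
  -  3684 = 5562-9246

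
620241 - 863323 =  - 243082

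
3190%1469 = 252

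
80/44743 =80/44743 =0.00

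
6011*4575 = 27500325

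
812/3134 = 406/1567 = 0.26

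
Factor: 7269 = 3^1*2423^1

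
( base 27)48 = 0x74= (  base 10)116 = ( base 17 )6e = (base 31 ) 3n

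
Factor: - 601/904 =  - 2^( - 3 )*113^( -1 ) *601^1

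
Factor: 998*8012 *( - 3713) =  - 2^3*47^1*79^1 * 499^1*2003^1 = - 29689058888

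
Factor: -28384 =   -  2^5 * 887^1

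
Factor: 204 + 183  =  387 = 3^2*43^1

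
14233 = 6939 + 7294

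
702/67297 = 702/67297 = 0.01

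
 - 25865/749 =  - 3695/107 = -34.53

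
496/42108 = 124/10527 = 0.01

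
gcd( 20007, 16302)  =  741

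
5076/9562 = 2538/4781 = 0.53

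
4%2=0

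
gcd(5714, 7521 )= 1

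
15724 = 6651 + 9073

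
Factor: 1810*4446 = 8047260 = 2^2 * 3^2* 5^1*13^1*19^1*181^1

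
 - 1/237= - 1 + 236/237 = - 0.00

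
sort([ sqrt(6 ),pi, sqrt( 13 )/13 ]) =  [sqrt( 13 )/13, sqrt( 6 ), pi]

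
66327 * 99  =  6566373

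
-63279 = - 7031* 9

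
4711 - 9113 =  - 4402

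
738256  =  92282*8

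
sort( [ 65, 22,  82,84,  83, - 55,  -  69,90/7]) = [ - 69,-55 , 90/7,  22, 65,82, 83,  84] 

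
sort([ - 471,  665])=[ - 471,  665]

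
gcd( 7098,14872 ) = 338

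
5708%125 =83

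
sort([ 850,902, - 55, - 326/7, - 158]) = [ - 158, - 55, - 326/7, 850 , 902] 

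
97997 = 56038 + 41959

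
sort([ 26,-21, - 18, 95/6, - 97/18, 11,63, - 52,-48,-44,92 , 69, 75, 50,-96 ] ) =[-96, - 52, - 48, - 44, - 21, - 18, -97/18 , 11, 95/6, 26, 50, 63, 69,  75, 92 ]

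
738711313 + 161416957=900128270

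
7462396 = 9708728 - 2246332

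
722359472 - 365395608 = 356963864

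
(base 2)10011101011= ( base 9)1648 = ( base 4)103223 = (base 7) 3446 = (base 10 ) 1259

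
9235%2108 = 803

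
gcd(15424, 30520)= 8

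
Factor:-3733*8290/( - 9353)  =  2^1*5^1 * 47^ ( - 1 )*199^( - 1)*829^1*3733^1 = 30946570/9353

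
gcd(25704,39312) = 1512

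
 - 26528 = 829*(- 32 )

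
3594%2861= 733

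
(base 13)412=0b1010110011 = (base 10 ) 691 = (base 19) 1h7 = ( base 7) 2005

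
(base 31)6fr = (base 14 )23D0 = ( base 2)1100001110010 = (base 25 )a08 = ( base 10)6258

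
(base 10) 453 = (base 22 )kd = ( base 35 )CX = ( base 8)705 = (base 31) EJ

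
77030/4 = 19257+1/2 = 19257.50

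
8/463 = 8/463 = 0.02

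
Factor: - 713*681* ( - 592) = 2^4*3^1*23^1*31^1*37^1*227^1 = 287447376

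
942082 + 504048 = 1446130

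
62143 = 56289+5854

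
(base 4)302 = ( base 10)50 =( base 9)55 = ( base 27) 1N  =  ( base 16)32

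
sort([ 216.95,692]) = [ 216.95, 692]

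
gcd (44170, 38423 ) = 7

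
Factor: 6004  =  2^2*19^1*79^1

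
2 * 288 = 576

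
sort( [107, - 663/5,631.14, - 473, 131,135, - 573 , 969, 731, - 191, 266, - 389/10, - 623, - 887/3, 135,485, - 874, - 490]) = [ - 874, - 623 , - 573, - 490 , - 473, - 887/3,-191 , - 663/5,-389/10, 107, 131, 135,135, 266, 485, 631.14, 731, 969 ]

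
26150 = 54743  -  28593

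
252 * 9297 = 2342844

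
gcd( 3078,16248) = 6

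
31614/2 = 15807 = 15807.00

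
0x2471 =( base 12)5495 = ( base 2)10010001110001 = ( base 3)110210112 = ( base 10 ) 9329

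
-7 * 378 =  -2646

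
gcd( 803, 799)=1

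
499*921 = 459579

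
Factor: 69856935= 3^1*5^1*79^1 *167^1*353^1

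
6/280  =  3/140 = 0.02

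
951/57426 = 317/19142 =0.02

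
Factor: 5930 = 2^1*5^1*593^1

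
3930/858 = 655/143 = 4.58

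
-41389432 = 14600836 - 55990268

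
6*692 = 4152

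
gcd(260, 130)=130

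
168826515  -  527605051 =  - 358778536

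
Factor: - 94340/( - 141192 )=2^( - 1 ) * 3^( - 2)*5^1*37^(-1)*89^1 = 445/666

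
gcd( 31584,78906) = 6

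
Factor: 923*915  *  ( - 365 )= -3^1*5^2*13^1*61^1*71^1*73^1=- 308258925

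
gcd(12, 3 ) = 3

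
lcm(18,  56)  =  504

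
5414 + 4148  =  9562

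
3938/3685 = 1 + 23/335 = 1.07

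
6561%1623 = 69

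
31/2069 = 31/2069 = 0.01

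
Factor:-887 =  - 887^1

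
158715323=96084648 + 62630675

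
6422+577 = 6999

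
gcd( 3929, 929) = 1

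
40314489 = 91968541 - 51654052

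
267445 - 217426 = 50019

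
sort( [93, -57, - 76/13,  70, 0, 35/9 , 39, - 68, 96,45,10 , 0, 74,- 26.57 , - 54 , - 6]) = [ - 68,  -  57 , -54, - 26.57, - 6,-76/13 , 0, 0,35/9,10 , 39, 45 , 70, 74, 93 , 96]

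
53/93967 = 53/93967 = 0.00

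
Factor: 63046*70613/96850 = 5^ (-2)*13^(-1)  *  29^1*149^( - 1 )*241^1*293^1*1087^1 = 2225933599/48425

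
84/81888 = 7/6824 = 0.00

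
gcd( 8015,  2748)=229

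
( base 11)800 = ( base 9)1285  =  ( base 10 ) 968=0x3c8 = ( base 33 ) TB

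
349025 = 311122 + 37903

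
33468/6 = 5578 = 5578.00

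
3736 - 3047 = 689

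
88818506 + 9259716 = 98078222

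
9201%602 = 171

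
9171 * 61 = 559431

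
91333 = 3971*23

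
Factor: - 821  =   - 821^1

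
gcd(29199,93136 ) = 1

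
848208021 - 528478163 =319729858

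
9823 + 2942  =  12765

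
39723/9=13241/3 = 4413.67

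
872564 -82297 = 790267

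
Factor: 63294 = 2^1*3^1*7^1*11^1*137^1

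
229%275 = 229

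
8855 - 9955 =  - 1100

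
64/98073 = 64/98073 = 0.00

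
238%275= 238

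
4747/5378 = 4747/5378 = 0.88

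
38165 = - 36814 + 74979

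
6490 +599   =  7089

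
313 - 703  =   - 390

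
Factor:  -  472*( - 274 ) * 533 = 68931824 = 2^4 * 13^1*41^1*59^1*137^1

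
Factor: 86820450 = 2^1*3^1*5^2 * 578803^1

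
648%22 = 10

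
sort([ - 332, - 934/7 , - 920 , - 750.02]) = [ - 920, - 750.02, - 332, - 934/7] 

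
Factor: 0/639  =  0= 0^1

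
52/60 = 13/15 = 0.87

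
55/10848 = 55/10848 = 0.01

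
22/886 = 11/443 = 0.02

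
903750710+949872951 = 1853623661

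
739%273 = 193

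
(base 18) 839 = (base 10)2655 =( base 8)5137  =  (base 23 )50a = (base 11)1aa4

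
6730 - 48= 6682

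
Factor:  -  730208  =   - 2^5  *  19^1*1201^1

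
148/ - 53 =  - 148/53 = - 2.79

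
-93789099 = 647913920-741703019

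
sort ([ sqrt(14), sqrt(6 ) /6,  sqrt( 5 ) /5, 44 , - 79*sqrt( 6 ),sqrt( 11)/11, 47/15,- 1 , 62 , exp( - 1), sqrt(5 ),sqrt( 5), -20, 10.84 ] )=[ - 79*sqrt( 6 ),-20, -1, sqrt( 11)/11, exp( - 1), sqrt( 6 ) /6, sqrt(5 ) /5, sqrt( 5 ), sqrt( 5), 47/15, sqrt ( 14 ),10.84, 44,62]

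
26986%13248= 490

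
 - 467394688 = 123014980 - 590409668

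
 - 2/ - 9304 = 1/4652 = 0.00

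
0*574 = 0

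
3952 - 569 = 3383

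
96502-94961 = 1541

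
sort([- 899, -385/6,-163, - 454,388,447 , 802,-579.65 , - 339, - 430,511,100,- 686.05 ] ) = [-899,-686.05, -579.65,-454, - 430,-339, - 163,-385/6,  100,388,447, 511, 802]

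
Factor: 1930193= 73^1*137^1  *  193^1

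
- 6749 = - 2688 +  - 4061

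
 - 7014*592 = -4152288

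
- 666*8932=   -5948712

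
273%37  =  14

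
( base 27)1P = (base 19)2e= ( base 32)1K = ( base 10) 52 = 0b110100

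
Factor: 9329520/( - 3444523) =-2^4 * 3^1*5^1*17^( -1 ) * 53^( - 1)*3823^ ( - 1 )*38873^1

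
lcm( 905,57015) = 57015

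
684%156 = 60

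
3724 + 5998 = 9722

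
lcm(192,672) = 1344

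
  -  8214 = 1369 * ( - 6 ) 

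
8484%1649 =239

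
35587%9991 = 5614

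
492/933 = 164/311 =0.53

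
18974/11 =18974/11 = 1724.91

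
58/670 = 29/335 = 0.09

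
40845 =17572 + 23273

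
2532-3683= - 1151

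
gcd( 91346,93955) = 1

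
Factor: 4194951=3^1*31^1*43^1*1049^1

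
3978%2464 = 1514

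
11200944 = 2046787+9154157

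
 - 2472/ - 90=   412/15 = 27.47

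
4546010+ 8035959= 12581969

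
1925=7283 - 5358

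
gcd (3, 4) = 1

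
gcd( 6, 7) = 1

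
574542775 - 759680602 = - 185137827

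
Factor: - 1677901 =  - 59^1*28439^1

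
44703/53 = 44703/53  =  843.45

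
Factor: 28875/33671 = 3^1*5^3*7^1*3061^( - 1 ) = 2625/3061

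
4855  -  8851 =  - 3996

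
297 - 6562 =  - 6265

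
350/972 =175/486 = 0.36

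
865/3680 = 173/736 = 0.24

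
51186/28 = 25593/14 = 1828.07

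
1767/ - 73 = -25 + 58/73 =-24.21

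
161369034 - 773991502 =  - 612622468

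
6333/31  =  204 + 9/31 = 204.29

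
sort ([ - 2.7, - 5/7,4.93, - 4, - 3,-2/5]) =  [-4, - 3, - 2.7, - 5/7, - 2/5, 4.93]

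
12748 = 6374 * 2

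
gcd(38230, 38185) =5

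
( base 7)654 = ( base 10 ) 333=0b101001101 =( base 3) 110100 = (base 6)1313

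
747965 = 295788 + 452177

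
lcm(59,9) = 531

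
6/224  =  3/112=0.03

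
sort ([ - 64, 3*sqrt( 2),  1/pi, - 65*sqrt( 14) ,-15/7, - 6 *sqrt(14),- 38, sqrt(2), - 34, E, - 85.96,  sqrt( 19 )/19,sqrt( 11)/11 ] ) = [ - 65*sqrt(14) , - 85.96, - 64,  -  38, - 34, - 6 * sqrt(14), - 15/7, sqrt( 19)/19,sqrt(11 ) /11,1/pi,sqrt( 2), E, 3*sqrt ( 2 )]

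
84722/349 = 84722/349 = 242.76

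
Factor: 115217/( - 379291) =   -  11^(-1)*41^ (-1 )*137^1 = - 137/451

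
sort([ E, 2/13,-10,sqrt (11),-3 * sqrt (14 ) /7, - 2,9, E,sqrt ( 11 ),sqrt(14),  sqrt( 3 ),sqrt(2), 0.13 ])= [- 10, - 2,- 3*sqrt (14) /7,0.13 , 2/13,sqrt(2 ) , sqrt( 3),E,E,sqrt( 11),sqrt(11),sqrt( 14 ),9 ]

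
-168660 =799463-968123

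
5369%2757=2612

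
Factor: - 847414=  - 2^1*423707^1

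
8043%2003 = 31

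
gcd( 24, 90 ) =6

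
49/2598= 49/2598 = 0.02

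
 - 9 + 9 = 0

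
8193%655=333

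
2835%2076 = 759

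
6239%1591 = 1466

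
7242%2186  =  684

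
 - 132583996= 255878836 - 388462832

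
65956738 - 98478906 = -32522168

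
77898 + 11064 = 88962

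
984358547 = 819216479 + 165142068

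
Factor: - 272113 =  - 23^1*11831^1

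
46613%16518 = 13577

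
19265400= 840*22935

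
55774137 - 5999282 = 49774855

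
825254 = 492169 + 333085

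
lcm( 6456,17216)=51648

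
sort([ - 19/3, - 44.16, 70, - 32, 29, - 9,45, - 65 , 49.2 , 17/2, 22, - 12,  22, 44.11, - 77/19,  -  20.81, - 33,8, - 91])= [ - 91, - 65, - 44.16, - 33, - 32, - 20.81, - 12, - 9,-19/3, - 77/19,8,17/2, 22, 22, 29, 44.11, 45,  49.2,70] 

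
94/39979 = 94/39979 = 0.00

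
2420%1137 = 146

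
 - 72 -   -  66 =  - 6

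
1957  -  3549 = - 1592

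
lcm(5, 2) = 10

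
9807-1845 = 7962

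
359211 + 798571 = 1157782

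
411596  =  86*4786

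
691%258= 175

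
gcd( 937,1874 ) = 937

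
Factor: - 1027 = - 13^1*79^1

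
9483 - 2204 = 7279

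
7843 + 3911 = 11754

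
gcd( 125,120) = 5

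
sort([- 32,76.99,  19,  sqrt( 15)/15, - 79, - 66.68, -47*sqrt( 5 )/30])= [-79,  -  66.68, - 32,-47*sqrt(5)/30, sqrt( 15 )/15, 19,76.99]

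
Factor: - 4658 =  -2^1*17^1 * 137^1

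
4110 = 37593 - 33483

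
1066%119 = 114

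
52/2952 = 13/738 = 0.02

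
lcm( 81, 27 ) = 81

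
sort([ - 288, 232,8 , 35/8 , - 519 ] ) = [ - 519,-288, 35/8, 8, 232] 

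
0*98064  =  0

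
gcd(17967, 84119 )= 1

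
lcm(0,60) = 0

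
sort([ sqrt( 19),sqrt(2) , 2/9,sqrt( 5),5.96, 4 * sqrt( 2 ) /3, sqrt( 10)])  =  [2/9, sqrt( 2 ),4*sqrt ( 2 ) /3,sqrt( 5),sqrt (10),sqrt(19),5.96]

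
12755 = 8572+4183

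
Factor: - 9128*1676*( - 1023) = 2^5*3^1*7^1 * 11^1*31^1*163^1*419^1 =15650394144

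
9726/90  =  108+1/15 = 108.07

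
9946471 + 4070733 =14017204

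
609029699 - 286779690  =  322250009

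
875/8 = 875/8= 109.38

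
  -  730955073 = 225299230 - 956254303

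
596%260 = 76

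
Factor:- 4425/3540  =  -2^( - 2)*5^1 = - 5/4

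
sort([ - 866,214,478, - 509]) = [  -  866,-509,214,478]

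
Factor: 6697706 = 2^1*3348853^1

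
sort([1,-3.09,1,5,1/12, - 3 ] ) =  [-3.09,-3, 1/12,1,1,5]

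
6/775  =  6/775=0.01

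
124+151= 275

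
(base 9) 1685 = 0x50C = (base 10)1292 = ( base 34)140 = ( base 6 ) 5552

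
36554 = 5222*7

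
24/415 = 24/415 = 0.06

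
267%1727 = 267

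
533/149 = 3 + 86/149   =  3.58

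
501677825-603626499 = -101948674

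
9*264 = 2376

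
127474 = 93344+34130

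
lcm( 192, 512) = 1536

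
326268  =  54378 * 6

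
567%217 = 133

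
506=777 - 271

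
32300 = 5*6460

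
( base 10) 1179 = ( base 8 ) 2233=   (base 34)10n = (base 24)213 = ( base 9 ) 1550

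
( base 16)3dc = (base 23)1JM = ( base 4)33130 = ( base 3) 1100121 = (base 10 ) 988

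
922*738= 680436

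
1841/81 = 22 + 59/81  =  22.73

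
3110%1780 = 1330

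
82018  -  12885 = 69133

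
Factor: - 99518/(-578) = 17^( - 1)*2927^1=2927/17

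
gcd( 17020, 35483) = 37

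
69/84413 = 69/84413 = 0.00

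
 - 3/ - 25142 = 3/25142 = 0.00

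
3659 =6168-2509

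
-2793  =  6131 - 8924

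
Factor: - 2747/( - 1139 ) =17^( - 1 )*41^1 = 41/17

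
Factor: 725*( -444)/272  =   - 2^(- 2)*3^1*5^2*17^( -1)*29^1*37^1= - 80475/68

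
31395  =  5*6279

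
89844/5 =17968+4/5 = 17968.80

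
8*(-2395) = -19160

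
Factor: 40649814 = 2^1*3^2*2258323^1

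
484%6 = 4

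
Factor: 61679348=2^2*15419837^1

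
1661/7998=1661/7998 = 0.21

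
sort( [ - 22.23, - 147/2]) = [-147/2, - 22.23]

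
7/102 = 7/102 = 0.07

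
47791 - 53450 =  - 5659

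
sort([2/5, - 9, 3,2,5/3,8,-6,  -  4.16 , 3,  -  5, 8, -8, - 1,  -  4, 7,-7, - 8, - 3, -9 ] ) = [-9,-9, - 8, - 8 , - 7,-6,  -  5, - 4.16,-4, - 3, - 1, 2/5,5/3,2,  3,3,7, 8, 8]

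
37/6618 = 37/6618 = 0.01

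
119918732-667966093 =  - 548047361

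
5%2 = 1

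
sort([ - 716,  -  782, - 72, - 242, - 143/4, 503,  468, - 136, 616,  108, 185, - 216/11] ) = [ - 782, - 716, - 242 , -136, - 72,  -  143/4, - 216/11, 108 , 185,468, 503, 616]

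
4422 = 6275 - 1853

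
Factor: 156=2^2*3^1* 13^1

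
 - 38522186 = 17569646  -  56091832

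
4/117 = 4/117 = 0.03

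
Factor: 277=277^1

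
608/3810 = 304/1905 = 0.16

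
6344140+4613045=10957185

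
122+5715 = 5837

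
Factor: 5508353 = 47^1*233^1*503^1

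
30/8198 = 15/4099 = 0.00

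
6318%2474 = 1370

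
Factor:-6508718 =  - 2^1 * 53^1*61403^1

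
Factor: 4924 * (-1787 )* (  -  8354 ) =73508416552=2^3 * 1231^1*1787^1*4177^1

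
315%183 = 132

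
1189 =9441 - 8252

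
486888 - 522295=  - 35407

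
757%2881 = 757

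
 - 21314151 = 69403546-90717697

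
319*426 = 135894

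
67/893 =67/893  =  0.08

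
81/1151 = 81/1151  =  0.07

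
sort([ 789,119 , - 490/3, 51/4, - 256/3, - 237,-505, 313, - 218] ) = [ - 505, - 237,-218,-490/3,-256/3, 51/4, 119,313, 789 ] 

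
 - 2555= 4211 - 6766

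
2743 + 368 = 3111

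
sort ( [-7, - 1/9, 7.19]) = [ - 7,-1/9, 7.19 ] 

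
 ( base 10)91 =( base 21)47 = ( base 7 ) 160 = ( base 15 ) 61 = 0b1011011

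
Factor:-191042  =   - 2^1*59^1*1619^1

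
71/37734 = 71/37734=0.00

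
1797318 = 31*57978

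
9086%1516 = 1506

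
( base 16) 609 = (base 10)1545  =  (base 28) 1R5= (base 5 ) 22140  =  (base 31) 1iq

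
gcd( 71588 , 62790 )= 2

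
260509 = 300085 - 39576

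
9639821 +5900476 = 15540297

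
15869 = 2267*7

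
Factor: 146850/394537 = 150/403 = 2^1*3^1*5^2*13^( - 1)* 31^ ( - 1) 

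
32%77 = 32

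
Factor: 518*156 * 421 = 34020168 = 2^3*3^1*7^1*13^1 * 37^1*421^1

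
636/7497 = 212/2499  =  0.08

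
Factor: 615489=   3^1*7^2*  53^1*79^1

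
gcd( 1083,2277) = 3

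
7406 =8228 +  - 822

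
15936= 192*83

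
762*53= 40386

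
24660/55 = 4932/11 = 448.36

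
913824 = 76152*12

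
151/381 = 151/381 = 0.40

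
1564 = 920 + 644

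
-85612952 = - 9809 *8728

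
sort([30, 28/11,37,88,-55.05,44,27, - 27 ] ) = [ - 55.05, - 27 , 28/11,27,30,  37 , 44, 88] 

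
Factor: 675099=3^2*75011^1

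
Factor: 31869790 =2^1*5^1* 3186979^1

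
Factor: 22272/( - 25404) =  - 2^6*73^( - 1 ) = - 64/73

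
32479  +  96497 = 128976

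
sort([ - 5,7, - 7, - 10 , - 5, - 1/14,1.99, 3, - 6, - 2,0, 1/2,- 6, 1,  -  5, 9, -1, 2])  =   [ -10, - 7 , - 6,  -  6,-5,-5,-5, - 2,  -  1,  -  1/14,0, 1/2, 1, 1.99, 2,3, 7, 9]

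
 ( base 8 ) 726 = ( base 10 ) 470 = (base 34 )DS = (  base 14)258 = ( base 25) IK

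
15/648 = 5/216 = 0.02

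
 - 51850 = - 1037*50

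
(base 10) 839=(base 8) 1507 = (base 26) 167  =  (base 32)Q7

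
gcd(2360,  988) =4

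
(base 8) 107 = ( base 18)3H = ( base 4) 1013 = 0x47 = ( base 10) 71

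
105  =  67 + 38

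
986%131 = 69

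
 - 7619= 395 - 8014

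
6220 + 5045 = 11265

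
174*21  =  3654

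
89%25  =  14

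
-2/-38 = 1/19 = 0.05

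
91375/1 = 91375 = 91375.00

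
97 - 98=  - 1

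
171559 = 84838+86721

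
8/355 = 8/355= 0.02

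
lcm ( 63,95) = 5985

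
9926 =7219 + 2707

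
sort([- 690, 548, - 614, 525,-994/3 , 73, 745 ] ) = [ - 690,  -  614, - 994/3, 73,525,548, 745]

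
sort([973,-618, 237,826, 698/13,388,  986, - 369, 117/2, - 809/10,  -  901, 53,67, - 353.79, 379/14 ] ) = [ - 901,-618 , - 369, - 353.79, - 809/10 , 379/14, 53, 698/13, 117/2,  67,237,388, 826 , 973,986]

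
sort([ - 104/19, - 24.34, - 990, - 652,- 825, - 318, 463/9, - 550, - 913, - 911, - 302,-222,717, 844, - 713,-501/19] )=[-990, - 913,-911, - 825, - 713, - 652, - 550, - 318, - 302,- 222 ,-501/19,-24.34, - 104/19, 463/9, 717,844 ] 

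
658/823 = 658/823 = 0.80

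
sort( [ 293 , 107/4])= [107/4,293]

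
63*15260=961380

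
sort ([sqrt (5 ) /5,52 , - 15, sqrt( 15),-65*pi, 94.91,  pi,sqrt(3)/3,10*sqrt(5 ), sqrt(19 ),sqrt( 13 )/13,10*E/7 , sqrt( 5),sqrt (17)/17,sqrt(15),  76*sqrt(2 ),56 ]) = [ - 65*pi, - 15,sqrt(17 ) /17, sqrt( 13)/13, sqrt( 5)/5,sqrt( 3)/3, sqrt( 5),  pi,sqrt( 15),  sqrt(15), 10 * E/7, sqrt(19),  10*sqrt( 5), 52, 56, 94.91,76*sqrt( 2 ) ]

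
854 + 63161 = 64015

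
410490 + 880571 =1291061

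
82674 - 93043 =-10369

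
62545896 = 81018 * 772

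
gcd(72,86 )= 2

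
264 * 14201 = 3749064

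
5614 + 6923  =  12537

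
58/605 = 58/605 = 0.10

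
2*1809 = 3618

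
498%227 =44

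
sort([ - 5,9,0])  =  [ - 5,0, 9] 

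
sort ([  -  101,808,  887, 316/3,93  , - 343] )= [ - 343 , - 101, 93,316/3,808,887]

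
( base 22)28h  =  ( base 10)1161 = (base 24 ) 209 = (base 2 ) 10010001001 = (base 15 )526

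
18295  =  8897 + 9398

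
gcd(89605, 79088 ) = 1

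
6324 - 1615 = 4709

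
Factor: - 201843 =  - 3^2*41^1  *  547^1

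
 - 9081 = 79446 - 88527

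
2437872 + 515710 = 2953582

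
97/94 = 1 + 3/94 = 1.03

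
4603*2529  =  11640987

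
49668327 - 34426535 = 15241792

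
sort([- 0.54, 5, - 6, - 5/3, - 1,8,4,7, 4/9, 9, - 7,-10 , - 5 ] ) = [ - 10, - 7, - 6, - 5, - 5/3, - 1, -0.54,4/9,  4, 5,7,8,  9]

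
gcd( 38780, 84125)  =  5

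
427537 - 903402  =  -475865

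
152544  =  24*6356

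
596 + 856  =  1452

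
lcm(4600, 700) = 32200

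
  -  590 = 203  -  793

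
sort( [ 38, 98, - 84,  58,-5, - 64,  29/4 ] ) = [- 84,-64, - 5, 29/4 , 38,58,98]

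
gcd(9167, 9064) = 103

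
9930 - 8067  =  1863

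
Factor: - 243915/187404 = -505/388=- 2^( - 2 )*5^1 * 97^( -1)*101^1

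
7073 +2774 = 9847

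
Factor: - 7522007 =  - 17^1*421^1*1051^1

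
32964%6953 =5152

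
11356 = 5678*2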